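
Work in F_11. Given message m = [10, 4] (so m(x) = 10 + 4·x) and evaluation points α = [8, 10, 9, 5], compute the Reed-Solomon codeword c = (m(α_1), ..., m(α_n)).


c = [9, 6, 2, 8]

Message polynomial: m(x) = 10 + 4·x (mod 11).
For each evaluation point α_i, compute m(α_i) mod 11:
  α_1 = 8: Horner steps 4 → 9, so m(8) = 9.
  α_2 = 10: Horner steps 4 → 6, so m(10) = 6.
  α_3 = 9: Horner steps 4 → 2, so m(9) = 2.
  α_4 = 5: Horner steps 4 → 8, so m(5) = 8.
Codeword c = [9, 6, 2, 8] ∈ F_11^4.


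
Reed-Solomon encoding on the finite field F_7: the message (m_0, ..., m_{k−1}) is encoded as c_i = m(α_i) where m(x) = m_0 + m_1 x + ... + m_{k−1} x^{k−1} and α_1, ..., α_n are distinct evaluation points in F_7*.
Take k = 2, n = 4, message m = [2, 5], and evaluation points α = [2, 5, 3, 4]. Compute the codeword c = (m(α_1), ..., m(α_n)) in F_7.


c = [5, 6, 3, 1]

Message polynomial: m(x) = 2 + 5·x (mod 7).
For each evaluation point α_i, compute m(α_i) mod 7:
  α_1 = 2: Horner steps 5 → 5, so m(2) = 5.
  α_2 = 5: Horner steps 5 → 6, so m(5) = 6.
  α_3 = 3: Horner steps 5 → 3, so m(3) = 3.
  α_4 = 4: Horner steps 5 → 1, so m(4) = 1.
Codeword c = [5, 6, 3, 1] ∈ F_7^4.


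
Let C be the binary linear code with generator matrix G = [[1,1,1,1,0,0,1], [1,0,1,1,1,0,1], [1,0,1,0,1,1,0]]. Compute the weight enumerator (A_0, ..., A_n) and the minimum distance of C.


Weight distribution: A_0 = 1, A_2 = 1, A_3 = 1, A_4 = 2, A_5 = 3. Minimum distance d = 2.

Enumerate all 2^3 = 8 messages m ∈ F_2^3.
For each, compute codeword c = mG in F_2^7, then tally its weight.
  m = 000 → c = 0000000, weight = 0.
  m = 100 → c = 1111001, weight = 5.
  m = 010 → c = 1011101, weight = 5.
  m = 110 → c = 0100100, weight = 2.
  m = 001 → c = 1010110, weight = 4.
  m = 101 → c = 0101111, weight = 5.
  m = 011 → c = 0001011, weight = 3.
  m = 111 → c = 1110010, weight = 4.
Tally weights:
  weight 0: 1 codewords.
  weight 2: 1 codewords.
  weight 3: 1 codewords.
  weight 4: 2 codewords.
  weight 5: 3 codewords.
Minimum distance d = smallest w > 0 with A_w > 0 = 2.
Sanity: Σ A_w = 8 = 2^3 = 8 ✓.


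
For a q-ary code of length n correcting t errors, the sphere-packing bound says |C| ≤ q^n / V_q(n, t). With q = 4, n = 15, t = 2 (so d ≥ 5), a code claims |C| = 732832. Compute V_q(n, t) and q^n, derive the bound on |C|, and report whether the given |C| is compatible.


V_q(n, t) = 991, q^n = 1073741824, Hamming bound = 1083493, |C| = 732832 ≤ bound (satisfied).

Step 1: Compute V_q(n, t) = Σ_{j=0}^2 C(n, j) (q−1)^j.
  j = 0: C(15,0)·(3)^0 = 1·1 = 1.
  j = 1: C(15,1)·(3)^1 = 15·3 = 45.
  j = 2: C(15,2)·(3)^2 = 105·9 = 945.
  V_q(n, t) = 1 + 45 + 945 = 991.
Step 2: q^n = 4^15 = 1073741824.
Step 3: Hamming bound ⌊q^n / V_q(n,t)⌋ = ⌊1073741824/991⌋ = 1083493.
Step 4: Compare |C| = 732832 to 1083493: satisfied.
The claimed |C| lies below the Hamming bound.


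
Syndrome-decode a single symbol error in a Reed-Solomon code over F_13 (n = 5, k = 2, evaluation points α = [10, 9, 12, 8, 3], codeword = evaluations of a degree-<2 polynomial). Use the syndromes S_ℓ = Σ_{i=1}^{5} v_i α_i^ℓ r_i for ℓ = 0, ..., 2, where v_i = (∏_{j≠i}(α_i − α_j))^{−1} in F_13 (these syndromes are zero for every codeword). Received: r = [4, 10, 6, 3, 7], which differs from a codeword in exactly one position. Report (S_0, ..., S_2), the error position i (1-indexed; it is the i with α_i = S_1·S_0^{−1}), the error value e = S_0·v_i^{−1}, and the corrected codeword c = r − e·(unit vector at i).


S = (5, 8, 5), error at position 3, error magnitude e = 1, c = [4, 10, 5, 3, 7].

Step 1: column multipliers v_i = (∏_{j≠i}(α_i − α_j))^{−1} mod 13.
  i = 1 (α = 10): (10−9)(10−12)(10−8)(10−3) = 1·(−2)·2·7 = −28 ≡ 11, so v_1 = 11^{−1} = 6 (mod 13).
  i = 2 (α = 9): (9−10)(9−12)(9−8)(9−3) = (−1)·(−3)·1·6 = 18 ≡ 5, so v_2 = 5^{−1} = 8 (mod 13).
  i = 3 (α = 12): (12−10)(12−9)(12−8)(12−3) = 2·3·4·9 = 216 ≡ 8, so v_3 = 8^{−1} = 5 (mod 13).
  i = 4 (α = 8): (8−10)(8−9)(8−12)(8−3) = (−2)·(−1)·(−4)·5 = −40 ≡ 12, so v_4 = 12^{−1} = 12 (mod 13).
  i = 5 (α = 3): (3−10)(3−9)(3−12)(3−8) = (−7)·(−6)·(−9)·(−5) = 1890 ≡ 5, so v_5 = 5^{−1} = 8 (mod 13).
  v = [6, 8, 5, 12, 8].
Step 2: syndromes of r = [4, 10, 6, 3, 7] (all sums mod 13).
  S_0 = Σ v_i r_i = 6·4 + 8·10 + 5·6 + 12·3 + 8·7 = 226 ≡ 5.
  S_1 = Σ v_i α_i r_i = 6·10·4 + 8·9·10 + 5·12·6 + 12·8·3 + 8·3·7 = 1776 ≡ 8.
  α_i^2 mod 13 = [9, 3, 1, 12, 9].
  S_2 = Σ v_i α_i^2 r_i = 6·9·4 + 8·3·10 + 5·1·6 + 12·12·3 + 8·9·7 = 1422 ≡ 5.
  S = (5, 8, 5) ≠ 0, so r is not a codeword (an error is present).
Step 3: locate the error. For a single error e at position i, S_ℓ = v_i·e·α_i^ℓ, so α_err = S_1/S_0.
  S_0^{−1} = 5^{−1} = 8 (mod 13), so α_err = 8·8 = 64 ≡ 12 = α_3. Error position i = 3.
  Consistency check: S_2/S_1 = 5·5 = 25 ≡ 12 = α_err ✓ (single-error assumption holds).
Step 4: error magnitude e = S_0/v_3 = S_0·∏_{j≠3}(α_3 − α_j) = 5·8 = 40 ≡ 1 (mod 13).
Step 5: correct position 3: c_3 = r_3 − e = 6 − 1 ≡ 5 (mod 13). Hence c = [4, 10, 5, 3, 7].
  Check: interpolating c through the α_i gives m(x) = 12 + 7·x (degree < 2) with m(α_i) = c_i for every i, so c is indeed a codeword.


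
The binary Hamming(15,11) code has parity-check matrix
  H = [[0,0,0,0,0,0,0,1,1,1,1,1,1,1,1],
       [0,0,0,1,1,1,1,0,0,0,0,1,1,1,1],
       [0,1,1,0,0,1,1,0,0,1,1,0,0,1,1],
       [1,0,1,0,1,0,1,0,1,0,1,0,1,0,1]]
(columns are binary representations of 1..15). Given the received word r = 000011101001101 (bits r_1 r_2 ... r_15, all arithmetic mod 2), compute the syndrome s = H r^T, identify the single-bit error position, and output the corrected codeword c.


s = (0, 0, 1, 1)^T, error position = 3, corrected codeword c = 001011101001101

Compute s = H r^T mod 2 one row at a time:
  s_1 = 0 + 1 + 0 + 0 + 1 + 1 + 0 + 1 = 4 ≡ 0 (mod 2).
  s_2 = 0 + 1 + 1 + 1 + 1 + 1 + 0 + 1 = 6 ≡ 0 (mod 2).
  s_3 = 0 + 0 + 1 + 1 + 0 + 0 + 0 + 1 = 3 ≡ 1 (mod 2).
  s_4 = 0 + 0 + 1 + 1 + 1 + 0 + 1 + 1 = 5 ≡ 1 (mod 2).
s = (0, 0, 1, 1)^T — this equals column 3 of H (binary 0011), so error is at position 3.
Correct: flip bit 3 of r = 000011101001101 to get c = 001011101001101.


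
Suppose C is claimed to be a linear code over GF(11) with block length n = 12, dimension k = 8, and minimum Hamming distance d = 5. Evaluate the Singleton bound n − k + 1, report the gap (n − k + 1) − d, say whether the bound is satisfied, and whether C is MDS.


Singleton RHS = n − k + 1 = 5, slack = 0, bound satisfied, MDS.

Singleton bound: d ≤ n − k + 1.
Here n = 12, k = 8, so n − k + 1 = 5.
Given d = 5, check d ≤ 5: YES.
Slack = (n − k + 1) − d = 0.
The code is MDS (slack = 0).
Description: the claimed parameters are [12, 8, 5]_11; such a code would be MDS (meets Singleton bound).


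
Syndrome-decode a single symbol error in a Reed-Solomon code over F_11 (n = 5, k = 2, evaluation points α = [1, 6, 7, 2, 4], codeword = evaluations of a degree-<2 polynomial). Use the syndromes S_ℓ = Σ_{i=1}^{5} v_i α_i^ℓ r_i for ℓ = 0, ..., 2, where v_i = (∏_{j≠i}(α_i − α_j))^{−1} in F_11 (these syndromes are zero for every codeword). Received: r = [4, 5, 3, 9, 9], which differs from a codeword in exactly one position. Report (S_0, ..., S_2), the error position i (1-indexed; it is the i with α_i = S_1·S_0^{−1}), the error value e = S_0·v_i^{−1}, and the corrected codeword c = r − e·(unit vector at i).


S = (10, 9, 7), error at position 4, error magnitude e = 7, c = [4, 5, 3, 2, 9].

Step 1: column multipliers v_i = (∏_{j≠i}(α_i − α_j))^{−1} mod 11.
  i = 1 (α = 1): (1−6)(1−7)(1−2)(1−4) = (−5)·(−6)·(−1)·(−3) = 90 ≡ 2, so v_1 = 2^{−1} = 6 (mod 11).
  i = 2 (α = 6): (6−1)(6−7)(6−2)(6−4) = 5·(−1)·4·2 = −40 ≡ 4, so v_2 = 4^{−1} = 3 (mod 11).
  i = 3 (α = 7): (7−1)(7−6)(7−2)(7−4) = 6·1·5·3 = 90 ≡ 2, so v_3 = 2^{−1} = 6 (mod 11).
  i = 4 (α = 2): (2−1)(2−6)(2−7)(2−4) = 1·(−4)·(−5)·(−2) = −40 ≡ 4, so v_4 = 4^{−1} = 3 (mod 11).
  i = 5 (α = 4): (4−1)(4−6)(4−7)(4−2) = 3·(−2)·(−3)·2 = 36 ≡ 3, so v_5 = 3^{−1} = 4 (mod 11).
  v = [6, 3, 6, 3, 4].
Step 2: syndromes of r = [4, 5, 3, 9, 9] (all sums mod 11).
  S_0 = Σ v_i r_i = 6·4 + 3·5 + 6·3 + 3·9 + 4·9 = 120 ≡ 10.
  S_1 = Σ v_i α_i r_i = 6·1·4 + 3·6·5 + 6·7·3 + 3·2·9 + 4·4·9 = 438 ≡ 9.
  α_i^2 mod 11 = [1, 3, 5, 4, 5].
  S_2 = Σ v_i α_i^2 r_i = 6·1·4 + 3·3·5 + 6·5·3 + 3·4·9 + 4·5·9 = 447 ≡ 7.
  S = (10, 9, 7) ≠ 0, so r is not a codeword (an error is present).
Step 3: locate the error. For a single error e at position i, S_ℓ = v_i·e·α_i^ℓ, so α_err = S_1/S_0.
  S_0^{−1} = 10^{−1} = 10 (mod 11), so α_err = 9·10 = 90 ≡ 2 = α_4. Error position i = 4.
  Consistency check: S_2/S_1 = 7·5 = 35 ≡ 2 = α_err ✓ (single-error assumption holds).
Step 4: error magnitude e = S_0/v_4 = S_0·∏_{j≠4}(α_4 − α_j) = 10·4 = 40 ≡ 7 (mod 11).
Step 5: correct position 4: c_4 = r_4 − e = 9 − 7 ≡ 2 (mod 11). Hence c = [4, 5, 3, 2, 9].
  Check: interpolating c through the α_i gives m(x) = 6 + 9·x (degree < 2) with m(α_i) = c_i for every i, so c is indeed a codeword.


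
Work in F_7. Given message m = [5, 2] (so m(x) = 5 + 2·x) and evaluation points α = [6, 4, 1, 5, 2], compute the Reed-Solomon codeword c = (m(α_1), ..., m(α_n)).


c = [3, 6, 0, 1, 2]

Message polynomial: m(x) = 5 + 2·x (mod 7).
For each evaluation point α_i, compute m(α_i) mod 7:
  α_1 = 6: Horner steps 2 → 3, so m(6) = 3.
  α_2 = 4: Horner steps 2 → 6, so m(4) = 6.
  α_3 = 1: Horner steps 2 → 0, so m(1) = 0.
  α_4 = 5: Horner steps 2 → 1, so m(5) = 1.
  α_5 = 2: Horner steps 2 → 2, so m(2) = 2.
Codeword c = [3, 6, 0, 1, 2] ∈ F_7^5.


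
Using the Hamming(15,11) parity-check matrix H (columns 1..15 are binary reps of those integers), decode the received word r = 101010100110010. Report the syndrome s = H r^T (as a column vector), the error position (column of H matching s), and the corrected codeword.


s = (1, 1, 1, 1)^T, error position = 15, corrected codeword c = 101010100110011

Compute s = H r^T mod 2 one row at a time:
  s_1 = 0 + 0 + 1 + 1 + 0 + 0 + 1 + 0 = 3 ≡ 1 (mod 2).
  s_2 = 0 + 1 + 0 + 1 + 0 + 0 + 1 + 0 = 3 ≡ 1 (mod 2).
  s_3 = 0 + 1 + 0 + 1 + 1 + 1 + 1 + 0 = 5 ≡ 1 (mod 2).
  s_4 = 1 + 1 + 1 + 1 + 0 + 1 + 0 + 0 = 5 ≡ 1 (mod 2).
s = (1, 1, 1, 1)^T — this equals column 15 of H (binary 1111), so error is at position 15.
Correct: flip bit 15 of r = 101010100110010 to get c = 101010100110011.


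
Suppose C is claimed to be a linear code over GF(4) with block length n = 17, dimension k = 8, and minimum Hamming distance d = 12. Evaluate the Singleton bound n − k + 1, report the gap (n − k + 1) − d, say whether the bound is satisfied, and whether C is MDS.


Singleton RHS = n − k + 1 = 10, slack = -2, bound violated (no such code; not MDS).

Singleton bound: d ≤ n − k + 1.
Here n = 17, k = 8, so n − k + 1 = 10.
Given d = 12, check d ≤ 10: NO.
Slack = (n − k + 1) − d = -2.
The slack is negative: d = 12 exceeds n − k + 1 = 10 by 2, so the Singleton bound is violated and no linear [17, 8, 12]_4 code can exist. In particular it is not MDS (MDS requires d = n − k + 1 exactly).
Description: the claimed parameters are [17, 8, 12]_4; such a code would be impossible (violates the Singleton bound).


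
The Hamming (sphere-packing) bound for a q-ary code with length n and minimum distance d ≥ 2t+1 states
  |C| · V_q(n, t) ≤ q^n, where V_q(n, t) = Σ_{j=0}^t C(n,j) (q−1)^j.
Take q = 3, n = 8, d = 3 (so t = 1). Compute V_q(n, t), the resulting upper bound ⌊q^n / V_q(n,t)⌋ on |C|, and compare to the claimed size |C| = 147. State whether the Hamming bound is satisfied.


V_q(n, t) = 17, q^n = 6561, Hamming bound = 385, |C| = 147 ≤ bound (satisfied).

Step 1: Compute V_q(n, t) = Σ_{j=0}^1 C(n, j) (q−1)^j.
  j = 0: C(8,0)·(2)^0 = 1·1 = 1.
  j = 1: C(8,1)·(2)^1 = 8·2 = 16.
  V_q(n, t) = 1 + 16 = 17.
Step 2: q^n = 3^8 = 6561.
Step 3: Hamming bound ⌊q^n / V_q(n,t)⌋ = ⌊6561/17⌋ = 385.
Step 4: Compare |C| = 147 to 385: satisfied.
The claimed |C| lies below the Hamming bound.


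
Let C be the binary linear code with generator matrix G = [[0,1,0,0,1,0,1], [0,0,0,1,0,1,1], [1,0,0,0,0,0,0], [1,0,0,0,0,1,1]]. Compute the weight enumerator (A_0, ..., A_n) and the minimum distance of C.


Weight distribution: A_0 = 1, A_1 = 2, A_2 = 2, A_3 = 4, A_4 = 5, A_5 = 2. Minimum distance d = 1.

Enumerate all 2^4 = 16 messages m ∈ F_2^4.
For each, compute codeword c = mG in F_2^7, then tally its weight.
  m = 0000 → c = 0000000, weight = 0.
  m = 1000 → c = 0100101, weight = 3.
  m = 0100 → c = 0001011, weight = 3.
  m = 1100 → c = 0101110, weight = 4.
  m = 0010 → c = 1000000, weight = 1.
  m = 1010 → c = 1100101, weight = 4.
  m = 0110 → c = 1001011, weight = 4.
  m = 1110 → c = 1101110, weight = 5.
  m = 0001 → c = 1000011, weight = 3.
  m = 1001 → c = 1100110, weight = 4.
  m = 0101 → c = 1001000, weight = 2.
  m = 1101 → c = 1101101, weight = 5.
  m = 0011 → c = 0000011, weight = 2.
  m = 1011 → c = 0100110, weight = 3.
  m = 0111 → c = 0001000, weight = 1.
  m = 1111 → c = 0101101, weight = 4.
Tally weights:
  weight 0: 1 codewords.
  weight 1: 2 codewords.
  weight 2: 2 codewords.
  weight 3: 4 codewords.
  weight 4: 5 codewords.
  weight 5: 2 codewords.
Minimum distance d = smallest w > 0 with A_w > 0 = 1.
Sanity: Σ A_w = 16 = 2^4 = 16 ✓.


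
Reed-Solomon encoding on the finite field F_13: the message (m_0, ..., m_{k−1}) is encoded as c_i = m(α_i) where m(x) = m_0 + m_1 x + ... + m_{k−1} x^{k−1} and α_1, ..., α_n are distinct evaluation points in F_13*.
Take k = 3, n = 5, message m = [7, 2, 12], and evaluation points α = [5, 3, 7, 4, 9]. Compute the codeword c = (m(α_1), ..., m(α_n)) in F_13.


c = [5, 4, 11, 12, 9]

Message polynomial: m(x) = 7 + 2·x + 12·x^2 (mod 13).
For each evaluation point α_i, compute m(α_i) mod 13:
  α_1 = 5: Horner steps 12 → 10 → 5, so m(5) = 5.
  α_2 = 3: Horner steps 12 → 12 → 4, so m(3) = 4.
  α_3 = 7: Horner steps 12 → 8 → 11, so m(7) = 11.
  α_4 = 4: Horner steps 12 → 11 → 12, so m(4) = 12.
  α_5 = 9: Horner steps 12 → 6 → 9, so m(9) = 9.
Codeword c = [5, 4, 11, 12, 9] ∈ F_13^5.


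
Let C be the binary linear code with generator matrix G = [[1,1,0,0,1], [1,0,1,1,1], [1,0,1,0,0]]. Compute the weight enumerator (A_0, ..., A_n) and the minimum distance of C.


Weight distribution: A_0 = 1, A_2 = 2, A_3 = 4, A_4 = 1. Minimum distance d = 2.

Enumerate all 2^3 = 8 messages m ∈ F_2^3.
For each, compute codeword c = mG in F_2^5, then tally its weight.
  m = 000 → c = 00000, weight = 0.
  m = 100 → c = 11001, weight = 3.
  m = 010 → c = 10111, weight = 4.
  m = 110 → c = 01110, weight = 3.
  m = 001 → c = 10100, weight = 2.
  m = 101 → c = 01101, weight = 3.
  m = 011 → c = 00011, weight = 2.
  m = 111 → c = 11010, weight = 3.
Tally weights:
  weight 0: 1 codewords.
  weight 2: 2 codewords.
  weight 3: 4 codewords.
  weight 4: 1 codewords.
Minimum distance d = smallest w > 0 with A_w > 0 = 2.
Sanity: Σ A_w = 8 = 2^3 = 8 ✓.


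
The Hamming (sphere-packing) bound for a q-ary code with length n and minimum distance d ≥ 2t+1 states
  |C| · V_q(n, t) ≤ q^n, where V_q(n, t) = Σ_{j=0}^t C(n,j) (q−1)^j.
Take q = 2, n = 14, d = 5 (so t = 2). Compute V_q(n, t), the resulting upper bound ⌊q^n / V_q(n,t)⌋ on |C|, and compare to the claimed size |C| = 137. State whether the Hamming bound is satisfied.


V_q(n, t) = 106, q^n = 16384, Hamming bound = 154, |C| = 137 ≤ bound (satisfied).

Step 1: Compute V_q(n, t) = Σ_{j=0}^2 C(n, j) (q−1)^j.
  j = 0: C(14,0)·(1)^0 = 1·1 = 1.
  j = 1: C(14,1)·(1)^1 = 14·1 = 14.
  j = 2: C(14,2)·(1)^2 = 91·1 = 91.
  V_q(n, t) = 1 + 14 + 91 = 106.
Step 2: q^n = 2^14 = 16384.
Step 3: Hamming bound ⌊q^n / V_q(n,t)⌋ = ⌊16384/106⌋ = 154.
Step 4: Compare |C| = 137 to 154: satisfied.
The claimed |C| lies below the Hamming bound.


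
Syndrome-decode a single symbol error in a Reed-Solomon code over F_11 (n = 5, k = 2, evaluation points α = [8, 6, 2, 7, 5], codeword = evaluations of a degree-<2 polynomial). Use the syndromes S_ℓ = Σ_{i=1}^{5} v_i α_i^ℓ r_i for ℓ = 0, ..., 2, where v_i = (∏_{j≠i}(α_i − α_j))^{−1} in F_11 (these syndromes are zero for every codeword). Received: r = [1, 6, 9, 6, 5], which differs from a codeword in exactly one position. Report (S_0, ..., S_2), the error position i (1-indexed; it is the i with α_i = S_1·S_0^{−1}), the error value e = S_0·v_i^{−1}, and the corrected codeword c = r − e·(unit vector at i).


S = (9, 10, 5), error at position 2, error magnitude e = 6, c = [1, 0, 9, 6, 5].

Step 1: column multipliers v_i = (∏_{j≠i}(α_i − α_j))^{−1} mod 11.
  i = 1 (α = 8): (8−6)(8−2)(8−7)(8−5) = 2·6·1·3 = 36 ≡ 3, so v_1 = 3^{−1} = 4 (mod 11).
  i = 2 (α = 6): (6−8)(6−2)(6−7)(6−5) = (−2)·4·(−1)·1 = 8 ≡ 8, so v_2 = 8^{−1} = 7 (mod 11).
  i = 3 (α = 2): (2−8)(2−6)(2−7)(2−5) = (−6)·(−4)·(−5)·(−3) = 360 ≡ 8, so v_3 = 8^{−1} = 7 (mod 11).
  i = 4 (α = 7): (7−8)(7−6)(7−2)(7−5) = (−1)·1·5·2 = −10 ≡ 1, so v_4 = 1^{−1} = 1 (mod 11).
  i = 5 (α = 5): (5−8)(5−6)(5−2)(5−7) = (−3)·(−1)·3·(−2) = −18 ≡ 4, so v_5 = 4^{−1} = 3 (mod 11).
  v = [4, 7, 7, 1, 3].
Step 2: syndromes of r = [1, 6, 9, 6, 5] (all sums mod 11).
  S_0 = Σ v_i r_i = 4·1 + 7·6 + 7·9 + 1·6 + 3·5 = 130 ≡ 9.
  S_1 = Σ v_i α_i r_i = 4·8·1 + 7·6·6 + 7·2·9 + 1·7·6 + 3·5·5 = 527 ≡ 10.
  α_i^2 mod 11 = [9, 3, 4, 5, 3].
  S_2 = Σ v_i α_i^2 r_i = 4·9·1 + 7·3·6 + 7·4·9 + 1·5·6 + 3·3·5 = 489 ≡ 5.
  S = (9, 10, 5) ≠ 0, so r is not a codeword (an error is present).
Step 3: locate the error. For a single error e at position i, S_ℓ = v_i·e·α_i^ℓ, so α_err = S_1/S_0.
  S_0^{−1} = 9^{−1} = 5 (mod 11), so α_err = 10·5 = 50 ≡ 6 = α_2. Error position i = 2.
  Consistency check: S_2/S_1 = 5·10 = 50 ≡ 6 = α_err ✓ (single-error assumption holds).
Step 4: error magnitude e = S_0/v_2 = S_0·∏_{j≠2}(α_2 − α_j) = 9·8 = 72 ≡ 6 (mod 11).
Step 5: correct position 2: c_2 = r_2 − e = 6 − 6 ≡ 0 (mod 11). Hence c = [1, 0, 9, 6, 5].
  Check: interpolating c through the α_i gives m(x) = 8 + 6·x (degree < 2) with m(α_i) = c_i for every i, so c is indeed a codeword.


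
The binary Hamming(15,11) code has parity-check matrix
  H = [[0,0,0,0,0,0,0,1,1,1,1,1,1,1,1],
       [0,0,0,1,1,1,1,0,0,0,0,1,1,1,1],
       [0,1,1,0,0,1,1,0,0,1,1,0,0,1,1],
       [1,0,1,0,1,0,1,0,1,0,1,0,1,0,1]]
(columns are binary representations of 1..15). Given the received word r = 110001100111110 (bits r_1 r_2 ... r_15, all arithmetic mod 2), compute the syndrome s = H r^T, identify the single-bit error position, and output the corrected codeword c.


s = (1, 1, 0, 0)^T, error position = 12, corrected codeword c = 110001100110110

Compute s = H r^T mod 2 one row at a time:
  s_1 = 0 + 0 + 1 + 1 + 1 + 1 + 1 + 0 = 5 ≡ 1 (mod 2).
  s_2 = 0 + 0 + 1 + 1 + 1 + 1 + 1 + 0 = 5 ≡ 1 (mod 2).
  s_3 = 1 + 0 + 1 + 1 + 1 + 1 + 1 + 0 = 6 ≡ 0 (mod 2).
  s_4 = 1 + 0 + 0 + 1 + 0 + 1 + 1 + 0 = 4 ≡ 0 (mod 2).
s = (1, 1, 0, 0)^T — this equals column 12 of H (binary 1100), so error is at position 12.
Correct: flip bit 12 of r = 110001100111110 to get c = 110001100110110.


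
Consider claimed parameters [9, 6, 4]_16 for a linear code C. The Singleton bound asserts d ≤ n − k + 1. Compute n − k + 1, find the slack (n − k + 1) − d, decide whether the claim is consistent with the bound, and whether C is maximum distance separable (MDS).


Singleton RHS = n − k + 1 = 4, slack = 0, bound satisfied, MDS.

Singleton bound: d ≤ n − k + 1.
Here n = 9, k = 6, so n − k + 1 = 4.
Given d = 4, check d ≤ 4: YES.
Slack = (n − k + 1) − d = 0.
The code is MDS (slack = 0).
Description: the claimed parameters are [9, 6, 4]_16; such a code would be MDS (meets Singleton bound).


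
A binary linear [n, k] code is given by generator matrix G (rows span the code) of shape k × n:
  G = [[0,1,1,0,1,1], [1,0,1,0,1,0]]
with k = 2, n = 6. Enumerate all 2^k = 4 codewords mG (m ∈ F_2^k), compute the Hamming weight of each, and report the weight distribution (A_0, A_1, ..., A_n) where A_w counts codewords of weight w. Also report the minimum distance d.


Weight distribution: A_0 = 1, A_3 = 2, A_4 = 1. Minimum distance d = 3.

Enumerate all 2^2 = 4 messages m ∈ F_2^2.
For each, compute codeword c = mG in F_2^6, then tally its weight.
  m = 00 → c = 000000, weight = 0.
  m = 10 → c = 011011, weight = 4.
  m = 01 → c = 101010, weight = 3.
  m = 11 → c = 110001, weight = 3.
Tally weights:
  weight 0: 1 codewords.
  weight 3: 2 codewords.
  weight 4: 1 codewords.
Minimum distance d = smallest w > 0 with A_w > 0 = 3.
Sanity: Σ A_w = 4 = 2^2 = 4 ✓.


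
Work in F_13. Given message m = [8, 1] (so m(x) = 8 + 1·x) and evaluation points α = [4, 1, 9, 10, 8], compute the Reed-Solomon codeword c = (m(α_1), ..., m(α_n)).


c = [12, 9, 4, 5, 3]

Message polynomial: m(x) = 8 + 1·x (mod 13).
For each evaluation point α_i, compute m(α_i) mod 13:
  α_1 = 4: Horner steps 1 → 12, so m(4) = 12.
  α_2 = 1: Horner steps 1 → 9, so m(1) = 9.
  α_3 = 9: Horner steps 1 → 4, so m(9) = 4.
  α_4 = 10: Horner steps 1 → 5, so m(10) = 5.
  α_5 = 8: Horner steps 1 → 3, so m(8) = 3.
Codeword c = [12, 9, 4, 5, 3] ∈ F_13^5.


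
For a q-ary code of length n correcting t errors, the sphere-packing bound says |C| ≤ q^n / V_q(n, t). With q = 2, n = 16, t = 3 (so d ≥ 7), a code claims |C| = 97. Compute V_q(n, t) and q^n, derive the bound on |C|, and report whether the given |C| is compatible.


V_q(n, t) = 697, q^n = 65536, Hamming bound = 94, |C| = 97 > bound (violated).

Step 1: Compute V_q(n, t) = Σ_{j=0}^3 C(n, j) (q−1)^j.
  j = 0: C(16,0)·(1)^0 = 1·1 = 1.
  j = 1: C(16,1)·(1)^1 = 16·1 = 16.
  j = 2: C(16,2)·(1)^2 = 120·1 = 120.
  j = 3: C(16,3)·(1)^3 = 560·1 = 560.
  V_q(n, t) = 1 + 16 + 120 + 560 = 697.
Step 2: q^n = 2^16 = 65536.
Step 3: Hamming bound ⌊q^n / V_q(n,t)⌋ = ⌊65536/697⌋ = 94.
Step 4: Compare |C| = 97 to 94: violated.
The claimed |C| lies above the Hamming bound, so no 2-ary code of length 16 with d ≥ 7 can have 97 codewords.


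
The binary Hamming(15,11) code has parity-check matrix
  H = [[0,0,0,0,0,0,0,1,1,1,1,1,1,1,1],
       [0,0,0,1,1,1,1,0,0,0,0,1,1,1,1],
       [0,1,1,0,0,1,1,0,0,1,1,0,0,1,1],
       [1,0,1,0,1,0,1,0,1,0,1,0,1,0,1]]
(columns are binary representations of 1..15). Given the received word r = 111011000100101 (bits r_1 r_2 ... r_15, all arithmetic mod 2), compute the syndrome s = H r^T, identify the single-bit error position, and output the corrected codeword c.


s = (1, 0, 1, 1)^T, error position = 11, corrected codeword c = 111011000110101

Compute s = H r^T mod 2 one row at a time:
  s_1 = 0 + 0 + 1 + 0 + 0 + 1 + 0 + 1 = 3 ≡ 1 (mod 2).
  s_2 = 0 + 1 + 1 + 0 + 0 + 1 + 0 + 1 = 4 ≡ 0 (mod 2).
  s_3 = 1 + 1 + 1 + 0 + 1 + 0 + 0 + 1 = 5 ≡ 1 (mod 2).
  s_4 = 1 + 1 + 1 + 0 + 0 + 0 + 1 + 1 = 5 ≡ 1 (mod 2).
s = (1, 0, 1, 1)^T — this equals column 11 of H (binary 1011), so error is at position 11.
Correct: flip bit 11 of r = 111011000100101 to get c = 111011000110101.


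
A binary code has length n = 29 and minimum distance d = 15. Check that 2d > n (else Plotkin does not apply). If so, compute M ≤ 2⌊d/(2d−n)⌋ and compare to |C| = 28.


Plotkin bound M ≤ 30; given |C| = 28 ≤ bound (satisfied).

Check applicability: 2d = 30, n = 29.
2d − n = 1 > 0, so Plotkin applies.
Compute d/(2d−n) = 15/1 ≈ 15.0000.
⌊d/(2d−n)⌋ = 15.
Plotkin bound: M ≤ 2·15 = 30.
Given |C| = 28, check: satisfied.
This |C| is below the Plotkin bound.


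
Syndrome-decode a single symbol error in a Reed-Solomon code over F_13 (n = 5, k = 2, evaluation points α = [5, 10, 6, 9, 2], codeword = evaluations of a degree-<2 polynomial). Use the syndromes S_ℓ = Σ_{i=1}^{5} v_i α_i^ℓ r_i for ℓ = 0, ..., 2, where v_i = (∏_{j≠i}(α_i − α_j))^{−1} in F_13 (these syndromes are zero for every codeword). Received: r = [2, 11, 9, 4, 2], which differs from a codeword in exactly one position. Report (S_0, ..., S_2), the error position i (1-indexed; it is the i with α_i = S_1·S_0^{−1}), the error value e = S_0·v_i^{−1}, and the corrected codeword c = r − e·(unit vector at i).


S = (11, 9, 5), error at position 5, error magnitude e = 8, c = [2, 11, 9, 4, 7].

Step 1: column multipliers v_i = (∏_{j≠i}(α_i − α_j))^{−1} mod 13.
  i = 1 (α = 5): (5−10)(5−6)(5−9)(5−2) = (−5)·(−1)·(−4)·3 = −60 ≡ 5, so v_1 = 5^{−1} = 8 (mod 13).
  i = 2 (α = 10): (10−5)(10−6)(10−9)(10−2) = 5·4·1·8 = 160 ≡ 4, so v_2 = 4^{−1} = 10 (mod 13).
  i = 3 (α = 6): (6−5)(6−10)(6−9)(6−2) = 1·(−4)·(−3)·4 = 48 ≡ 9, so v_3 = 9^{−1} = 3 (mod 13).
  i = 4 (α = 9): (9−5)(9−10)(9−6)(9−2) = 4·(−1)·3·7 = −84 ≡ 7, so v_4 = 7^{−1} = 2 (mod 13).
  i = 5 (α = 2): (2−5)(2−10)(2−6)(2−9) = (−3)·(−8)·(−4)·(−7) = 672 ≡ 9, so v_5 = 9^{−1} = 3 (mod 13).
  v = [8, 10, 3, 2, 3].
Step 2: syndromes of r = [2, 11, 9, 4, 2] (all sums mod 13).
  S_0 = Σ v_i r_i = 8·2 + 10·11 + 3·9 + 2·4 + 3·2 = 167 ≡ 11.
  S_1 = Σ v_i α_i r_i = 8·5·2 + 10·10·11 + 3·6·9 + 2·9·4 + 3·2·2 = 1426 ≡ 9.
  α_i^2 mod 13 = [12, 9, 10, 3, 4].
  S_2 = Σ v_i α_i^2 r_i = 8·12·2 + 10·9·11 + 3·10·9 + 2·3·4 + 3·4·2 = 1500 ≡ 5.
  S = (11, 9, 5) ≠ 0, so r is not a codeword (an error is present).
Step 3: locate the error. For a single error e at position i, S_ℓ = v_i·e·α_i^ℓ, so α_err = S_1/S_0.
  S_0^{−1} = 11^{−1} = 6 (mod 13), so α_err = 9·6 = 54 ≡ 2 = α_5. Error position i = 5.
  Consistency check: S_2/S_1 = 5·3 = 15 ≡ 2 = α_err ✓ (single-error assumption holds).
Step 4: error magnitude e = S_0/v_5 = S_0·∏_{j≠5}(α_5 − α_j) = 11·9 = 99 ≡ 8 (mod 13).
Step 5: correct position 5: c_5 = r_5 − e = 2 − 8 ≡ 7 (mod 13). Hence c = [2, 11, 9, 4, 7].
  Check: interpolating c through the α_i gives m(x) = 6 + 7·x (degree < 2) with m(α_i) = c_i for every i, so c is indeed a codeword.


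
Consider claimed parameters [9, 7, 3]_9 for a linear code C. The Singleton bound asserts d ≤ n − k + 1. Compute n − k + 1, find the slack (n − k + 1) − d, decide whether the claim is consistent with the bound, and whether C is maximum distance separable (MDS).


Singleton RHS = n − k + 1 = 3, slack = 0, bound satisfied, MDS.

Singleton bound: d ≤ n − k + 1.
Here n = 9, k = 7, so n − k + 1 = 3.
Given d = 3, check d ≤ 3: YES.
Slack = (n − k + 1) − d = 0.
The code is MDS (slack = 0).
Description: the claimed parameters are [9, 7, 3]_9; such a code would be MDS (meets Singleton bound).


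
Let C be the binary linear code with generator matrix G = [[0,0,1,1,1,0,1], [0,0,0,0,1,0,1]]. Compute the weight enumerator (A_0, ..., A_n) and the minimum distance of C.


Weight distribution: A_0 = 1, A_2 = 2, A_4 = 1. Minimum distance d = 2.

Enumerate all 2^2 = 4 messages m ∈ F_2^2.
For each, compute codeword c = mG in F_2^7, then tally its weight.
  m = 00 → c = 0000000, weight = 0.
  m = 10 → c = 0011101, weight = 4.
  m = 01 → c = 0000101, weight = 2.
  m = 11 → c = 0011000, weight = 2.
Tally weights:
  weight 0: 1 codewords.
  weight 2: 2 codewords.
  weight 4: 1 codewords.
Minimum distance d = smallest w > 0 with A_w > 0 = 2.
Sanity: Σ A_w = 4 = 2^2 = 4 ✓.


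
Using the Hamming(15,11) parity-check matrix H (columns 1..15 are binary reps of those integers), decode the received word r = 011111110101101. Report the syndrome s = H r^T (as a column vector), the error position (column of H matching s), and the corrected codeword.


s = (1, 1, 0, 1)^T, error position = 13, corrected codeword c = 011111110101001

Compute s = H r^T mod 2 one row at a time:
  s_1 = 1 + 0 + 1 + 0 + 1 + 1 + 0 + 1 = 5 ≡ 1 (mod 2).
  s_2 = 1 + 1 + 1 + 1 + 1 + 1 + 0 + 1 = 7 ≡ 1 (mod 2).
  s_3 = 1 + 1 + 1 + 1 + 1 + 0 + 0 + 1 = 6 ≡ 0 (mod 2).
  s_4 = 0 + 1 + 1 + 1 + 0 + 0 + 1 + 1 = 5 ≡ 1 (mod 2).
s = (1, 1, 0, 1)^T — this equals column 13 of H (binary 1101), so error is at position 13.
Correct: flip bit 13 of r = 011111110101101 to get c = 011111110101001.


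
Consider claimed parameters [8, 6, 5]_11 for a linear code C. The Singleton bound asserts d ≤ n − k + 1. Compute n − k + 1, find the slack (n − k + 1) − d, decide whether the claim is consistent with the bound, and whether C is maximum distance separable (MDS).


Singleton RHS = n − k + 1 = 3, slack = -2, bound violated (no such code; not MDS).

Singleton bound: d ≤ n − k + 1.
Here n = 8, k = 6, so n − k + 1 = 3.
Given d = 5, check d ≤ 3: NO.
Slack = (n − k + 1) − d = -2.
The slack is negative: d = 5 exceeds n − k + 1 = 3 by 2, so the Singleton bound is violated and no linear [8, 6, 5]_11 code can exist. In particular it is not MDS (MDS requires d = n − k + 1 exactly).
Description: the claimed parameters are [8, 6, 5]_11; such a code would be impossible (violates the Singleton bound).


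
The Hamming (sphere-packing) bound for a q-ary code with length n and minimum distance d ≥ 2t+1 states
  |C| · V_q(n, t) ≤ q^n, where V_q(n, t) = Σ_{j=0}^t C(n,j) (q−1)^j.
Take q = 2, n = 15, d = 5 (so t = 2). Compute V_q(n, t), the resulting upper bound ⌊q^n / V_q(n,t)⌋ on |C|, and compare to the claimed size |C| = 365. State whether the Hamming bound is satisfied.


V_q(n, t) = 121, q^n = 32768, Hamming bound = 270, |C| = 365 > bound (violated).

Step 1: Compute V_q(n, t) = Σ_{j=0}^2 C(n, j) (q−1)^j.
  j = 0: C(15,0)·(1)^0 = 1·1 = 1.
  j = 1: C(15,1)·(1)^1 = 15·1 = 15.
  j = 2: C(15,2)·(1)^2 = 105·1 = 105.
  V_q(n, t) = 1 + 15 + 105 = 121.
Step 2: q^n = 2^15 = 32768.
Step 3: Hamming bound ⌊q^n / V_q(n,t)⌋ = ⌊32768/121⌋ = 270.
Step 4: Compare |C| = 365 to 270: violated.
The claimed |C| lies above the Hamming bound, so no 2-ary code of length 15 with d ≥ 5 can have 365 codewords.


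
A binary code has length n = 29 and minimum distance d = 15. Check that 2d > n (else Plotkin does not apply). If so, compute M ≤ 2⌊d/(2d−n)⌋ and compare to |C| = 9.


Plotkin bound M ≤ 30; given |C| = 9 ≤ bound (satisfied).

Check applicability: 2d = 30, n = 29.
2d − n = 1 > 0, so Plotkin applies.
Compute d/(2d−n) = 15/1 ≈ 15.0000.
⌊d/(2d−n)⌋ = 15.
Plotkin bound: M ≤ 2·15 = 30.
Given |C| = 9, check: satisfied.
This |C| is below the Plotkin bound.


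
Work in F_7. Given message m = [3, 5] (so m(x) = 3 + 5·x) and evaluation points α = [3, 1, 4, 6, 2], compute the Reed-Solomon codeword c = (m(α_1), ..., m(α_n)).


c = [4, 1, 2, 5, 6]

Message polynomial: m(x) = 3 + 5·x (mod 7).
For each evaluation point α_i, compute m(α_i) mod 7:
  α_1 = 3: Horner steps 5 → 4, so m(3) = 4.
  α_2 = 1: Horner steps 5 → 1, so m(1) = 1.
  α_3 = 4: Horner steps 5 → 2, so m(4) = 2.
  α_4 = 6: Horner steps 5 → 5, so m(6) = 5.
  α_5 = 2: Horner steps 5 → 6, so m(2) = 6.
Codeword c = [4, 1, 2, 5, 6] ∈ F_7^5.


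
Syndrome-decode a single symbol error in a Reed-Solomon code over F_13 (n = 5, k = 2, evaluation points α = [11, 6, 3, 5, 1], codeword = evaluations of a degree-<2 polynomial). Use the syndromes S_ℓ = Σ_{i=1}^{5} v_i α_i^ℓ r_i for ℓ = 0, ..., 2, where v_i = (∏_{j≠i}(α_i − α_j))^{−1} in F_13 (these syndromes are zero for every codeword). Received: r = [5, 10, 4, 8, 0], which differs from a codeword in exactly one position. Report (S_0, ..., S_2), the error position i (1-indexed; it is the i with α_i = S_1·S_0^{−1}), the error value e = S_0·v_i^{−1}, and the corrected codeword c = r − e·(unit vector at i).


S = (3, 7, 12), error at position 1, error magnitude e = 11, c = [7, 10, 4, 8, 0].

Step 1: column multipliers v_i = (∏_{j≠i}(α_i − α_j))^{−1} mod 13.
  i = 1 (α = 11): (11−6)(11−3)(11−5)(11−1) = 5·8·6·10 = 2400 ≡ 8, so v_1 = 8^{−1} = 5 (mod 13).
  i = 2 (α = 6): (6−11)(6−3)(6−5)(6−1) = (−5)·3·1·5 = −75 ≡ 3, so v_2 = 3^{−1} = 9 (mod 13).
  i = 3 (α = 3): (3−11)(3−6)(3−5)(3−1) = (−8)·(−3)·(−2)·2 = −96 ≡ 8, so v_3 = 8^{−1} = 5 (mod 13).
  i = 4 (α = 5): (5−11)(5−6)(5−3)(5−1) = (−6)·(−1)·2·4 = 48 ≡ 9, so v_4 = 9^{−1} = 3 (mod 13).
  i = 5 (α = 1): (1−11)(1−6)(1−3)(1−5) = (−10)·(−5)·(−2)·(−4) = 400 ≡ 10, so v_5 = 10^{−1} = 4 (mod 13).
  v = [5, 9, 5, 3, 4].
Step 2: syndromes of r = [5, 10, 4, 8, 0] (all sums mod 13).
  S_0 = Σ v_i r_i = 5·5 + 9·10 + 5·4 + 3·8 + 4·0 = 159 ≡ 3.
  S_1 = Σ v_i α_i r_i = 5·11·5 + 9·6·10 + 5·3·4 + 3·5·8 + 4·1·0 = 995 ≡ 7.
  α_i^2 mod 13 = [4, 10, 9, 12, 1].
  S_2 = Σ v_i α_i^2 r_i = 5·4·5 + 9·10·10 + 5·9·4 + 3·12·8 + 4·1·0 = 1468 ≡ 12.
  S = (3, 7, 12) ≠ 0, so r is not a codeword (an error is present).
Step 3: locate the error. For a single error e at position i, S_ℓ = v_i·e·α_i^ℓ, so α_err = S_1/S_0.
  S_0^{−1} = 3^{−1} = 9 (mod 13), so α_err = 7·9 = 63 ≡ 11 = α_1. Error position i = 1.
  Consistency check: S_2/S_1 = 12·2 = 24 ≡ 11 = α_err ✓ (single-error assumption holds).
Step 4: error magnitude e = S_0/v_1 = S_0·∏_{j≠1}(α_1 − α_j) = 3·8 = 24 ≡ 11 (mod 13).
Step 5: correct position 1: c_1 = r_1 − e = 5 − 11 ≡ 7 (mod 13). Hence c = [7, 10, 4, 8, 0].
  Check: interpolating c through the α_i gives m(x) = 11 + 2·x (degree < 2) with m(α_i) = c_i for every i, so c is indeed a codeword.


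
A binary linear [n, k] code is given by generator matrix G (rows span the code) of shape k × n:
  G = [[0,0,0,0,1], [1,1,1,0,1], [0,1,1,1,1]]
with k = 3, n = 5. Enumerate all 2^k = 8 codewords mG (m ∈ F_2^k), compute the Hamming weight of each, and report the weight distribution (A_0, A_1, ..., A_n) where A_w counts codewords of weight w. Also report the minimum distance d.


Weight distribution: A_0 = 1, A_1 = 1, A_2 = 1, A_3 = 3, A_4 = 2. Minimum distance d = 1.

Enumerate all 2^3 = 8 messages m ∈ F_2^3.
For each, compute codeword c = mG in F_2^5, then tally its weight.
  m = 000 → c = 00000, weight = 0.
  m = 100 → c = 00001, weight = 1.
  m = 010 → c = 11101, weight = 4.
  m = 110 → c = 11100, weight = 3.
  m = 001 → c = 01111, weight = 4.
  m = 101 → c = 01110, weight = 3.
  m = 011 → c = 10010, weight = 2.
  m = 111 → c = 10011, weight = 3.
Tally weights:
  weight 0: 1 codewords.
  weight 1: 1 codewords.
  weight 2: 1 codewords.
  weight 3: 3 codewords.
  weight 4: 2 codewords.
Minimum distance d = smallest w > 0 with A_w > 0 = 1.
Sanity: Σ A_w = 8 = 2^3 = 8 ✓.


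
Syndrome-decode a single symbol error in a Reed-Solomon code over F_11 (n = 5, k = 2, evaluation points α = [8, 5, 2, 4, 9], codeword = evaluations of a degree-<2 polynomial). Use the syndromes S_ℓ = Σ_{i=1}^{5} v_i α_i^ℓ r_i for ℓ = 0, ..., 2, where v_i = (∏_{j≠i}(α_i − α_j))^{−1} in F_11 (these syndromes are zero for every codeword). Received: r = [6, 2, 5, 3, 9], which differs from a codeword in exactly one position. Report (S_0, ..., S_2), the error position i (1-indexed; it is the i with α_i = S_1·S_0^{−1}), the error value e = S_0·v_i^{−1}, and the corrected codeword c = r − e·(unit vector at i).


S = (8, 9, 6), error at position 1, error magnitude e = 7, c = [10, 2, 5, 3, 9].

Step 1: column multipliers v_i = (∏_{j≠i}(α_i − α_j))^{−1} mod 11.
  i = 1 (α = 8): (8−5)(8−2)(8−4)(8−9) = 3·6·4·(−1) = −72 ≡ 5, so v_1 = 5^{−1} = 9 (mod 11).
  i = 2 (α = 5): (5−8)(5−2)(5−4)(5−9) = (−3)·3·1·(−4) = 36 ≡ 3, so v_2 = 3^{−1} = 4 (mod 11).
  i = 3 (α = 2): (2−8)(2−5)(2−4)(2−9) = (−6)·(−3)·(−2)·(−7) = 252 ≡ 10, so v_3 = 10^{−1} = 10 (mod 11).
  i = 4 (α = 4): (4−8)(4−5)(4−2)(4−9) = (−4)·(−1)·2·(−5) = −40 ≡ 4, so v_4 = 4^{−1} = 3 (mod 11).
  i = 5 (α = 9): (9−8)(9−5)(9−2)(9−4) = 1·4·7·5 = 140 ≡ 8, so v_5 = 8^{−1} = 7 (mod 11).
  v = [9, 4, 10, 3, 7].
Step 2: syndromes of r = [6, 2, 5, 3, 9] (all sums mod 11).
  S_0 = Σ v_i r_i = 9·6 + 4·2 + 10·5 + 3·3 + 7·9 = 184 ≡ 8.
  S_1 = Σ v_i α_i r_i = 9·8·6 + 4·5·2 + 10·2·5 + 3·4·3 + 7·9·9 = 1175 ≡ 9.
  α_i^2 mod 11 = [9, 3, 4, 5, 4].
  S_2 = Σ v_i α_i^2 r_i = 9·9·6 + 4·3·2 + 10·4·5 + 3·5·3 + 7·4·9 = 1007 ≡ 6.
  S = (8, 9, 6) ≠ 0, so r is not a codeword (an error is present).
Step 3: locate the error. For a single error e at position i, S_ℓ = v_i·e·α_i^ℓ, so α_err = S_1/S_0.
  S_0^{−1} = 8^{−1} = 7 (mod 11), so α_err = 9·7 = 63 ≡ 8 = α_1. Error position i = 1.
  Consistency check: S_2/S_1 = 6·5 = 30 ≡ 8 = α_err ✓ (single-error assumption holds).
Step 4: error magnitude e = S_0/v_1 = S_0·∏_{j≠1}(α_1 − α_j) = 8·5 = 40 ≡ 7 (mod 11).
Step 5: correct position 1: c_1 = r_1 − e = 6 − 7 ≡ 10 (mod 11). Hence c = [10, 2, 5, 3, 9].
  Check: interpolating c through the α_i gives m(x) = 7 + 10·x (degree < 2) with m(α_i) = c_i for every i, so c is indeed a codeword.


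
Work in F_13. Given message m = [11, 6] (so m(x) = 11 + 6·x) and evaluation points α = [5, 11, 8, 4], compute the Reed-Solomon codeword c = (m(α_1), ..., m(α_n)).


c = [2, 12, 7, 9]

Message polynomial: m(x) = 11 + 6·x (mod 13).
For each evaluation point α_i, compute m(α_i) mod 13:
  α_1 = 5: Horner steps 6 → 2, so m(5) = 2.
  α_2 = 11: Horner steps 6 → 12, so m(11) = 12.
  α_3 = 8: Horner steps 6 → 7, so m(8) = 7.
  α_4 = 4: Horner steps 6 → 9, so m(4) = 9.
Codeword c = [2, 12, 7, 9] ∈ F_13^4.


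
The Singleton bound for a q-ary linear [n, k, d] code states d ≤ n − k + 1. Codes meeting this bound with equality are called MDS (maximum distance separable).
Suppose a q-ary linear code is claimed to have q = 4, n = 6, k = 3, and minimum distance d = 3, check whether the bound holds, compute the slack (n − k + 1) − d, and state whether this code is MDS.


Singleton RHS = n − k + 1 = 4, slack = 1, bound satisfied, not MDS.

Singleton bound: d ≤ n − k + 1.
Here n = 6, k = 3, so n − k + 1 = 4.
Given d = 3, check d ≤ 4: YES.
Slack = (n − k + 1) − d = 1.
The code is NOT MDS (slack = 1 > 0).
Description: the claimed parameters are [6, 3, 3]_4; such a code would be non-MDS.


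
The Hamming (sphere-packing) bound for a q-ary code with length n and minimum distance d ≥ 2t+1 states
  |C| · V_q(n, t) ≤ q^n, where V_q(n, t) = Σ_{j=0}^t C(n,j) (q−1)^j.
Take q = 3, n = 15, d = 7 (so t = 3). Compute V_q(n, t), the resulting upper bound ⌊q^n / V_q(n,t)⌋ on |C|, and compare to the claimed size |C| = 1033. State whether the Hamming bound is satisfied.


V_q(n, t) = 4091, q^n = 14348907, Hamming bound = 3507, |C| = 1033 ≤ bound (satisfied).

Step 1: Compute V_q(n, t) = Σ_{j=0}^3 C(n, j) (q−1)^j.
  j = 0: C(15,0)·(2)^0 = 1·1 = 1.
  j = 1: C(15,1)·(2)^1 = 15·2 = 30.
  j = 2: C(15,2)·(2)^2 = 105·4 = 420.
  j = 3: C(15,3)·(2)^3 = 455·8 = 3640.
  V_q(n, t) = 1 + 30 + 420 + 3640 = 4091.
Step 2: q^n = 3^15 = 14348907.
Step 3: Hamming bound ⌊q^n / V_q(n,t)⌋ = ⌊14348907/4091⌋ = 3507.
Step 4: Compare |C| = 1033 to 3507: satisfied.
The claimed |C| lies below the Hamming bound.


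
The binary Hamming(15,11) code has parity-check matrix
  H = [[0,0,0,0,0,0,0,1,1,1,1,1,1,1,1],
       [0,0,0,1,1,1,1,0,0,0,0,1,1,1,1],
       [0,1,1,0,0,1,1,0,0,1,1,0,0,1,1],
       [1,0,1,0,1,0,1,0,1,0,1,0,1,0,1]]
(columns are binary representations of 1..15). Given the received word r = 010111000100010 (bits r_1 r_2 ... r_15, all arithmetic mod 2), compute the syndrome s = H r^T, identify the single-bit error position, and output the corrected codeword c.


s = (0, 0, 0, 1)^T, error position = 1, corrected codeword c = 110111000100010

Compute s = H r^T mod 2 one row at a time:
  s_1 = 0 + 0 + 1 + 0 + 0 + 0 + 1 + 0 = 2 ≡ 0 (mod 2).
  s_2 = 1 + 1 + 1 + 0 + 0 + 0 + 1 + 0 = 4 ≡ 0 (mod 2).
  s_3 = 1 + 0 + 1 + 0 + 1 + 0 + 1 + 0 = 4 ≡ 0 (mod 2).
  s_4 = 0 + 0 + 1 + 0 + 0 + 0 + 0 + 0 = 1 ≡ 1 (mod 2).
s = (0, 0, 0, 1)^T — this equals column 1 of H (binary 0001), so error is at position 1.
Correct: flip bit 1 of r = 010111000100010 to get c = 110111000100010.
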